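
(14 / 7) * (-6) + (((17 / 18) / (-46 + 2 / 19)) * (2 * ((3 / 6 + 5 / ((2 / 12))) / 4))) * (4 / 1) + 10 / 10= -192359 / 15696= -12.26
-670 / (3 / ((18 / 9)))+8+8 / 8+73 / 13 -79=-19931 / 39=-511.05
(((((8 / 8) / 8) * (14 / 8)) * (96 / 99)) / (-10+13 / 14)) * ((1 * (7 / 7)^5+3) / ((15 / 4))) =-1568 / 62865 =-0.02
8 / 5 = 1.60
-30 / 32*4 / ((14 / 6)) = -45 / 28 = -1.61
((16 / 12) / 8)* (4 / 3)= 2 / 9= 0.22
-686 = -686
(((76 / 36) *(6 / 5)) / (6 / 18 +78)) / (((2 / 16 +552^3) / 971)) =295184 / 1581048116375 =0.00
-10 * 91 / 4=-455 / 2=-227.50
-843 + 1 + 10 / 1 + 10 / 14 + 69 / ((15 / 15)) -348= -7772 / 7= -1110.29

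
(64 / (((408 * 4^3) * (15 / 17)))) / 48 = 1 / 17280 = 0.00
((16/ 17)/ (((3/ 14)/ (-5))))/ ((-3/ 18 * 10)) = 224/ 17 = 13.18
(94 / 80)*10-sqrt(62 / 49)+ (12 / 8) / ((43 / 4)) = 2045 / 172-sqrt(62) / 7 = 10.76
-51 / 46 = -1.11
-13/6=-2.17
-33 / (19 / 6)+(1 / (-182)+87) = 264791 / 3458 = 76.57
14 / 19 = 0.74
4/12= 0.33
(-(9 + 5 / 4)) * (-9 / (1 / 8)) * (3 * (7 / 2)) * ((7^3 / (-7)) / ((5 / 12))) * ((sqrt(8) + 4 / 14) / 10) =-4556412 * sqrt(2) / 25 - 650916 / 25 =-283786.23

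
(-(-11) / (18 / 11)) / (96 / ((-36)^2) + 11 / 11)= 363 / 58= 6.26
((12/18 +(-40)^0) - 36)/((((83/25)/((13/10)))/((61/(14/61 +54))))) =-15.12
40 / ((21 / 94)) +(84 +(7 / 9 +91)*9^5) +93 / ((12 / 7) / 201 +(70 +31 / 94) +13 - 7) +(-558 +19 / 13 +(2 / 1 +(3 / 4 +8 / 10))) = 11064208519840657 / 2041706940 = 5419097.28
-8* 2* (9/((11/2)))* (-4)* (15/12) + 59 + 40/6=196.58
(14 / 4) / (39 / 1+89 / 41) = 287 / 3376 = 0.09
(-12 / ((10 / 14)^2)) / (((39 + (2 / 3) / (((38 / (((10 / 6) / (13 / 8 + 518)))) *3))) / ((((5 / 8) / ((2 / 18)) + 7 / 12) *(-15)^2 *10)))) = -700635682845 / 83169139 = -8424.23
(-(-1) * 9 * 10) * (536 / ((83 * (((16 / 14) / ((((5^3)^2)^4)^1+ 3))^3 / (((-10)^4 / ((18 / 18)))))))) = 824505729704723791802117400000000000000000000000000000000.00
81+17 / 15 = 1232 / 15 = 82.13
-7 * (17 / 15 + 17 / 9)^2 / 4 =-32368 / 2025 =-15.98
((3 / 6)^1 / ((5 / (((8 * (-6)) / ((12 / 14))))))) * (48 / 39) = -448 / 65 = -6.89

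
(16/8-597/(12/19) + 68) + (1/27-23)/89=-8415383/9612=-875.51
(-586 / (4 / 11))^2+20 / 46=238917807 / 92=2596932.68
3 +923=926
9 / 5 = 1.80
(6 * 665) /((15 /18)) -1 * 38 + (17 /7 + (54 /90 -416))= 151796 /35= 4337.03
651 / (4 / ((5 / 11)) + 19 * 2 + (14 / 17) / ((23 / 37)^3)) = 673260945 / 51946036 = 12.96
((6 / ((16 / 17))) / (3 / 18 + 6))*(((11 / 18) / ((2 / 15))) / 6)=935 / 1184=0.79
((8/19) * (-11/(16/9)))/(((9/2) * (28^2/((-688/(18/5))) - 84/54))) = 21285/208012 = 0.10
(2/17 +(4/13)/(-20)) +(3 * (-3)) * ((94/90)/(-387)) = 54118/427635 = 0.13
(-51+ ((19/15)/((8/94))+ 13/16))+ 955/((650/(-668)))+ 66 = -2966341/3120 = -950.75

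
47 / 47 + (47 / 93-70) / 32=-3487 / 2976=-1.17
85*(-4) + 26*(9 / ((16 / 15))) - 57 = -1421 / 8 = -177.62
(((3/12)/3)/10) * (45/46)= 0.01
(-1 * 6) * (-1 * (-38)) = -228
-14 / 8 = -7 / 4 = -1.75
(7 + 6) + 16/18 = 125/9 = 13.89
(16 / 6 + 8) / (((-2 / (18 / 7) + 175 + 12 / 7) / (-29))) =-4872 / 2771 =-1.76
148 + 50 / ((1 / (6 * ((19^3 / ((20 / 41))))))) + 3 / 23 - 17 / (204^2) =237514658953 / 56304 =4218433.13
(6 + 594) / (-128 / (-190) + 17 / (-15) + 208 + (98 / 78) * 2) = 2223000 / 778247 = 2.86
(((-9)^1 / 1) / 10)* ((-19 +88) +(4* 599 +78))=-22887 / 10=-2288.70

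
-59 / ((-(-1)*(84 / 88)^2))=-28556 / 441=-64.75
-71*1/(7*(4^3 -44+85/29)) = -2059/4655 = -0.44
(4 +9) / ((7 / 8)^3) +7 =9057 / 343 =26.41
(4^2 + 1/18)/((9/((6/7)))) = 289/189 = 1.53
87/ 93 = 0.94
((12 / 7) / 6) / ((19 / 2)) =4 / 133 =0.03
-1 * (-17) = 17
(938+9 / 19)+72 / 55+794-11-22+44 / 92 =40889809 / 24035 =1701.26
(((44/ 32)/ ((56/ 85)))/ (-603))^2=874225/ 72977780736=0.00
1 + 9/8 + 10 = 97/8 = 12.12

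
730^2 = 532900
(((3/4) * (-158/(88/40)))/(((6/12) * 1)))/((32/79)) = -93615/352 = -265.95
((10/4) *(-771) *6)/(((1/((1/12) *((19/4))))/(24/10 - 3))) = 43947/16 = 2746.69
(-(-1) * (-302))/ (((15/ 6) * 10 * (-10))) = 151/ 125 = 1.21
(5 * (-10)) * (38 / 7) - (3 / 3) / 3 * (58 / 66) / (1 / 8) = -189724 / 693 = -273.77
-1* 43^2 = -1849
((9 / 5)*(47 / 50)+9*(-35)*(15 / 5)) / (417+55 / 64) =-7546464 / 3342875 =-2.26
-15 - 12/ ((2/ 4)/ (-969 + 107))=20673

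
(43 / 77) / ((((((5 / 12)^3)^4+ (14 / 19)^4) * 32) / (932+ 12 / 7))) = 10205161387418676363264 / 184635922262649692219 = 55.27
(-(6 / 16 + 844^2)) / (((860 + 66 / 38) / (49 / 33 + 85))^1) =-154508609083 / 2161236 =-71490.85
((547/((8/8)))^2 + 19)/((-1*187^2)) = -299228/34969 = -8.56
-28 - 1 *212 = -240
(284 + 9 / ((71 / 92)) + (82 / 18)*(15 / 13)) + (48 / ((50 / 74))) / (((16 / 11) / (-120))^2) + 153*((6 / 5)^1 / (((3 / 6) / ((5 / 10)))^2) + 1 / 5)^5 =4193648675074 / 8653125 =484639.79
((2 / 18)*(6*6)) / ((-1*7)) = -4 / 7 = -0.57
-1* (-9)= 9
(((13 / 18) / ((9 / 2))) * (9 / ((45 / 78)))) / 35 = 338 / 4725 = 0.07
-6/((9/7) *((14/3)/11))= -11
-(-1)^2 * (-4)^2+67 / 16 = -189 / 16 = -11.81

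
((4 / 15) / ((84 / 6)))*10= 4 / 21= 0.19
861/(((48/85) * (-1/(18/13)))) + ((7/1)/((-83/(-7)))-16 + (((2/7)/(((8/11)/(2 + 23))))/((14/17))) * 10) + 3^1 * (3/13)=-848711895/422968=-2006.56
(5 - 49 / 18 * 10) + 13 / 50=-9883 / 450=-21.96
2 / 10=1 / 5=0.20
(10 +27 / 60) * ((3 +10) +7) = 209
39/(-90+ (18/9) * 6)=-1/2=-0.50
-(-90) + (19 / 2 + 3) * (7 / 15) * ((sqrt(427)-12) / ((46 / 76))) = -590 / 23 + 665 * sqrt(427) / 69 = 173.50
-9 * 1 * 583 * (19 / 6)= -16615.50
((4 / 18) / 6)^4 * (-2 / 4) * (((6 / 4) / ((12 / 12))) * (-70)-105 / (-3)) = 35 / 531441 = 0.00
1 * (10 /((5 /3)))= 6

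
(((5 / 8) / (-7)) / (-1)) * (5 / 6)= 25 / 336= 0.07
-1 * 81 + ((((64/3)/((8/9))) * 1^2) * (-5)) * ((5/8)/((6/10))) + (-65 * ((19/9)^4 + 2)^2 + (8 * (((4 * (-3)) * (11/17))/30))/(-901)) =-103106435416979039/3296733127785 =-31275.34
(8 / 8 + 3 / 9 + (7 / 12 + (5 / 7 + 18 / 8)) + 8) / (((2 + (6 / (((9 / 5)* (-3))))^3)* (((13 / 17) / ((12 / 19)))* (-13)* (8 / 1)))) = -6704613 / 41177864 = -0.16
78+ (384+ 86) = 548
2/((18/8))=8/9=0.89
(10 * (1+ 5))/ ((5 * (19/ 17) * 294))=34/ 931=0.04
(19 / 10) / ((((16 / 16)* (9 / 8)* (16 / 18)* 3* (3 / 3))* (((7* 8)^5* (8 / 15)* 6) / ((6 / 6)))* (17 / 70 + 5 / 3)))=0.00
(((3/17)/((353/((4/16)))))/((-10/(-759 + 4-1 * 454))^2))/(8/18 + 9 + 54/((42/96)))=276257709/20093748400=0.01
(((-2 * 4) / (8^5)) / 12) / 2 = -0.00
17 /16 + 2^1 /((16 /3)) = 23 /16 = 1.44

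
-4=-4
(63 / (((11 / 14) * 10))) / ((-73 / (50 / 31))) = -4410 / 24893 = -0.18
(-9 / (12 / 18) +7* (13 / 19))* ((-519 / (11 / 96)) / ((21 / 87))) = 239130288 / 1463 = 163452.01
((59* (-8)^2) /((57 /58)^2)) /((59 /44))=9473024 /3249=2915.67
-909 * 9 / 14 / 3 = -2727 / 14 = -194.79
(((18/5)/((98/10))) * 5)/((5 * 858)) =3/7007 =0.00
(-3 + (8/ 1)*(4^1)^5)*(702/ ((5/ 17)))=97727526/ 5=19545505.20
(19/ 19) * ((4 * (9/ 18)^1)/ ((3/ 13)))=8.67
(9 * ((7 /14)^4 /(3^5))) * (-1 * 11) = -11 /432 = -0.03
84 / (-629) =-84 / 629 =-0.13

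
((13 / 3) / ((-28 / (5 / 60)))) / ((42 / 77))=-143 / 6048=-0.02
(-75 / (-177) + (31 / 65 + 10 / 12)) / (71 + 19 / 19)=39899 / 1656720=0.02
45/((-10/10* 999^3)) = -5/110778111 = -0.00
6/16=3/8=0.38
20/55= 4/11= 0.36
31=31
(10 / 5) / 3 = 2 / 3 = 0.67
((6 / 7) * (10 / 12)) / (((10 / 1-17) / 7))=-5 / 7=-0.71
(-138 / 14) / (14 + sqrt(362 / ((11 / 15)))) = 759 / 1637 - 69 * sqrt(59730) / 22918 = -0.27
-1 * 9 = -9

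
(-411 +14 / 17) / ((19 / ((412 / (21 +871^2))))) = -75602 / 6448627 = -0.01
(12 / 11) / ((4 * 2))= 3 / 22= 0.14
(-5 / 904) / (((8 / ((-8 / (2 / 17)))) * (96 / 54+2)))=45 / 3616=0.01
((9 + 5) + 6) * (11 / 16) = 55 / 4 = 13.75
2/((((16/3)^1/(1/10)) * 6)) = 1/160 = 0.01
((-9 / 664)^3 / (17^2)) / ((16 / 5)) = -3645 / 1353698861056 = -0.00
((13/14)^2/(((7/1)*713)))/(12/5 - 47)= -845/218146628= -0.00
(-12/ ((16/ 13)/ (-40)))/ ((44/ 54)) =5265/ 11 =478.64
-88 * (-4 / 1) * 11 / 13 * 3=11616 / 13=893.54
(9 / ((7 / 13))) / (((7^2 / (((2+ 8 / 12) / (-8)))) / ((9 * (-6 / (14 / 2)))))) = 0.88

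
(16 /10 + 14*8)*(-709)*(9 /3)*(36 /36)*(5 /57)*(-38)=805424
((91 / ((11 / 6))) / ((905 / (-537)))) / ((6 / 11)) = -48867 / 905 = -54.00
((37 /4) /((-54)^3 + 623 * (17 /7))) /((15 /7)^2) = -1813 /140355900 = -0.00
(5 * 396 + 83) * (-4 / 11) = -8252 / 11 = -750.18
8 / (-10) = -4 / 5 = -0.80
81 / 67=1.21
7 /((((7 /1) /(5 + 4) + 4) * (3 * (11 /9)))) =189 /473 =0.40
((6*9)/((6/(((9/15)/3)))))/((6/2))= 0.60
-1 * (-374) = 374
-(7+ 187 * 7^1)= -1316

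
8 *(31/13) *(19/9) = 40.27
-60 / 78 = -10 / 13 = -0.77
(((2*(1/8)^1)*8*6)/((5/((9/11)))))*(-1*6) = -648/55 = -11.78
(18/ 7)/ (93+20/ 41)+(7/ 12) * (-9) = -560499/ 107324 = -5.22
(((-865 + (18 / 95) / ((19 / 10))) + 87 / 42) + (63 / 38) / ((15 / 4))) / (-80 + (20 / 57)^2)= 196132617 / 18166400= 10.80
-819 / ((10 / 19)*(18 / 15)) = -5187 / 4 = -1296.75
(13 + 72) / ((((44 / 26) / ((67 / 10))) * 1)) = 336.52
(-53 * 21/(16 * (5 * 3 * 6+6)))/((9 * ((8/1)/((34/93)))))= -0.00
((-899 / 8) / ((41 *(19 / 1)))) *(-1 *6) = 2697 / 3116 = 0.87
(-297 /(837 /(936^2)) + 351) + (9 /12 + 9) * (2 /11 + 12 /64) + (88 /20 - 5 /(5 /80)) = -310593.77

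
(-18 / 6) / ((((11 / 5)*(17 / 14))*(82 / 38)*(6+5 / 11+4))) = -0.05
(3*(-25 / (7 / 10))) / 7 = -15.31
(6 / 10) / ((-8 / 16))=-6 / 5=-1.20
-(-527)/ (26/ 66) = 17391/ 13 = 1337.77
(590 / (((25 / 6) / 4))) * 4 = 11328 / 5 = 2265.60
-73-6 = -79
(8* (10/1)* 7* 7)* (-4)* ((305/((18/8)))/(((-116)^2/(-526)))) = 628885600/7569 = 83087.01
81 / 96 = 27 / 32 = 0.84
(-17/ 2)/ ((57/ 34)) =-289/ 57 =-5.07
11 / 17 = 0.65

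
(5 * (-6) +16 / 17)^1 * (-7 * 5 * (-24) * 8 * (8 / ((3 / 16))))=-141639680 / 17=-8331745.88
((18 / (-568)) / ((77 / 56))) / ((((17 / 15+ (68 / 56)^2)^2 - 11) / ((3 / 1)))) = 466754400 / 28347731291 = 0.02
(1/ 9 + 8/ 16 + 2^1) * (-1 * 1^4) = -47/ 18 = -2.61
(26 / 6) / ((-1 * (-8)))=13 / 24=0.54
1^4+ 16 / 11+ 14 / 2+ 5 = 159 / 11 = 14.45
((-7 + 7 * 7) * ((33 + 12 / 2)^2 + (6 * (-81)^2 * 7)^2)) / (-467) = -3189245529330 / 467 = -6829219548.89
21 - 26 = -5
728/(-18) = -364/9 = -40.44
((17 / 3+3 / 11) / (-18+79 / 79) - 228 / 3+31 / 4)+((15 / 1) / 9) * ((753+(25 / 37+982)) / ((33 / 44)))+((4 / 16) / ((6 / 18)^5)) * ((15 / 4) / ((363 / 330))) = 1990460111 / 498168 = 3995.56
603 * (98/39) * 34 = 669732/13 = 51517.85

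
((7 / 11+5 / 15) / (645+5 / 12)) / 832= 2 / 1107535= 0.00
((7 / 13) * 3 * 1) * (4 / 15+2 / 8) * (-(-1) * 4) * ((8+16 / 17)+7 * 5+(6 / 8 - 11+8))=123039 / 884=139.18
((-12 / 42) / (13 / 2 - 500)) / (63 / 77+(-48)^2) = 44 / 175163877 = 0.00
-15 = -15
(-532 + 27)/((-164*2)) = 505/328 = 1.54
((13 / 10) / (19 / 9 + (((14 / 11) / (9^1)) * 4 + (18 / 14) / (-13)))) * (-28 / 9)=-1.57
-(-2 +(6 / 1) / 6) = 1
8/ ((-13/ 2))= -16/ 13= -1.23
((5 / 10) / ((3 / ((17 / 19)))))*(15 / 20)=17 / 152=0.11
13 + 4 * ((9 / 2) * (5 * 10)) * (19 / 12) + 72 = 1510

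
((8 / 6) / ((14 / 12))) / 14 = 4 / 49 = 0.08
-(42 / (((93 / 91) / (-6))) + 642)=-12258 / 31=-395.42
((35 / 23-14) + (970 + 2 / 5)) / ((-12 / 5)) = -110161 / 276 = -399.13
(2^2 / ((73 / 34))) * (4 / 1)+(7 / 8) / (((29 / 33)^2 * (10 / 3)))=38269757 / 4911440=7.79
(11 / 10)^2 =121 / 100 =1.21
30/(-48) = -5/8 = -0.62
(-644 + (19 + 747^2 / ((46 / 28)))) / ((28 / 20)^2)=172975.84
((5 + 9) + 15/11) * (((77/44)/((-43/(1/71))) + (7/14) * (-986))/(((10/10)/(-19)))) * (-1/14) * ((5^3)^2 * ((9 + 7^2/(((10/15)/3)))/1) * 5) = -693229828361484375/3761296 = -184306108416.22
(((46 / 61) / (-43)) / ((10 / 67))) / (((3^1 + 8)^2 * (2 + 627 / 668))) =-1029388 / 3115114145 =-0.00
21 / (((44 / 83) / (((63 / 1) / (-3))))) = -36603 / 44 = -831.89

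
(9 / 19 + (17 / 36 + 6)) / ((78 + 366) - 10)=4751 / 296856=0.02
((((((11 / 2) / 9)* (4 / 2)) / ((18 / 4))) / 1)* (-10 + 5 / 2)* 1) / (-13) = 55 / 351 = 0.16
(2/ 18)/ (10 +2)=1/ 108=0.01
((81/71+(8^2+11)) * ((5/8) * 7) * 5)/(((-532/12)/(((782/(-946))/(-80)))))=-0.39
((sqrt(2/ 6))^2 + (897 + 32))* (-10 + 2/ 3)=-78064/ 9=-8673.78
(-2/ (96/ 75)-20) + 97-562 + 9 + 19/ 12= -22847/ 48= -475.98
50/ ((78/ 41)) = 1025/ 39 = 26.28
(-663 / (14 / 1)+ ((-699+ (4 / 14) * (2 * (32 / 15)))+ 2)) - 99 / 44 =-745.39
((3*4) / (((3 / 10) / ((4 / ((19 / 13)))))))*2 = 218.95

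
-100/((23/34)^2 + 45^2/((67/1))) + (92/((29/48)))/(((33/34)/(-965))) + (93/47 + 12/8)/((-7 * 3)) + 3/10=-188798279923136043/1246997870965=-151402.25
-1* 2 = -2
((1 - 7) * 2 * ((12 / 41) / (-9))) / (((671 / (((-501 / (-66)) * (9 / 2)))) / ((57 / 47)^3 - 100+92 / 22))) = -645642621828 / 345609220913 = -1.87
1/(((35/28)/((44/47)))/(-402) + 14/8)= 70752/123581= 0.57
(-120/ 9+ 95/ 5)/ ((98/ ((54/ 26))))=153/ 1274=0.12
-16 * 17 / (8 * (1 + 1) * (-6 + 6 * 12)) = -17 / 66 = -0.26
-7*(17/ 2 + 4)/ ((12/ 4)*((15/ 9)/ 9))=-315/ 2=-157.50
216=216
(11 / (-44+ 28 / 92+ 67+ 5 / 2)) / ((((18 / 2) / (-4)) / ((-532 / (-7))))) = -153824 / 10683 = -14.40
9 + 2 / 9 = 83 / 9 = 9.22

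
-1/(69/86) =-86/69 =-1.25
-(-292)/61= 292/61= 4.79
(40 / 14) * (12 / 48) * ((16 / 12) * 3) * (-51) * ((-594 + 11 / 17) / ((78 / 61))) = 879010 / 13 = 67616.15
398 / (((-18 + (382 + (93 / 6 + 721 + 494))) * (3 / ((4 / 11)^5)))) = 815104 / 1540774917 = 0.00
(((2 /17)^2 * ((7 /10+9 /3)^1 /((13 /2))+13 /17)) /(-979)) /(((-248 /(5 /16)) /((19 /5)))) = 1273 /14097165680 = 0.00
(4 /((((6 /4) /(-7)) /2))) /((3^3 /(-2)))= 224 /81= 2.77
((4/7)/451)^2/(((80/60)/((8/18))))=16/29899947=0.00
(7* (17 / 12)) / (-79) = -0.13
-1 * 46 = -46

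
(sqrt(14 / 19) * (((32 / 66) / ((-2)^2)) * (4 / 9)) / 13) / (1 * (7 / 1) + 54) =16 * sqrt(266) / 4474899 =0.00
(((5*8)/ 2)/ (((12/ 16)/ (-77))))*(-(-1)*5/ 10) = -1026.67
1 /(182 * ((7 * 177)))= 1 /225498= 0.00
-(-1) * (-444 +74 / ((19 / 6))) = -7992 / 19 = -420.63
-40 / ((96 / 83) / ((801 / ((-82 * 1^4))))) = 110805 / 328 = 337.82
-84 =-84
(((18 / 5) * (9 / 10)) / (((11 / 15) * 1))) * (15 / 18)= 3.68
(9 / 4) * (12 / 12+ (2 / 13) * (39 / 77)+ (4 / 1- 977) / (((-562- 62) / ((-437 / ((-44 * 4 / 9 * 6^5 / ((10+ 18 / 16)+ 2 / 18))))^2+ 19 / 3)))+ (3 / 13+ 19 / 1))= 15805341051461240179 / 232711542603251712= 67.92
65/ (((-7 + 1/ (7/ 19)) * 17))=-91/ 102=-0.89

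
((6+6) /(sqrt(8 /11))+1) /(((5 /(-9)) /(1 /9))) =-3 * sqrt(22) /5 - 1 /5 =-3.01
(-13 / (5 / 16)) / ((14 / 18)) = -1872 / 35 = -53.49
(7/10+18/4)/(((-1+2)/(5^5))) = 16250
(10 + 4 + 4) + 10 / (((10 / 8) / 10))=98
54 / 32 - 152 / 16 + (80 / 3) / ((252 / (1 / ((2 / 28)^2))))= 5585 / 432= 12.93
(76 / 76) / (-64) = -1 / 64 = -0.02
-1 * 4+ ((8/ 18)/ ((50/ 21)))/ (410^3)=-10338149993/ 2584537500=-4.00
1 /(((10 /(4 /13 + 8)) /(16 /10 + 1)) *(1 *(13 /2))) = 108 /325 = 0.33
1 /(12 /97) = 8.08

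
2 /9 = 0.22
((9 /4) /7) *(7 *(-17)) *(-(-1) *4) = -153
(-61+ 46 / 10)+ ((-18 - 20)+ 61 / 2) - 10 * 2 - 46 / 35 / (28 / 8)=-8259 / 98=-84.28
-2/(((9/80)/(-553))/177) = 5220320/3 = 1740106.67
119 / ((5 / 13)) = 1547 / 5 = 309.40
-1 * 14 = -14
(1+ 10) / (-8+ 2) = -11 / 6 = -1.83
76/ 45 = 1.69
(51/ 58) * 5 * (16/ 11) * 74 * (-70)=-10567200/ 319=-33126.02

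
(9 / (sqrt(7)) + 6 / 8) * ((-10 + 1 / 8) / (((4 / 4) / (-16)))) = 655.97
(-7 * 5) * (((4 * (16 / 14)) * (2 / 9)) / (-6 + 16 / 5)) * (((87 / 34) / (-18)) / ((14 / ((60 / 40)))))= -1450 / 7497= -0.19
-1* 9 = -9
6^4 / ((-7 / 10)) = -12960 / 7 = -1851.43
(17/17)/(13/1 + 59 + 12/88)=22/1587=0.01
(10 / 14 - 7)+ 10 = 3.71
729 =729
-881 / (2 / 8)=-3524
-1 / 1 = -1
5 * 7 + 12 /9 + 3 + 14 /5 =632 /15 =42.13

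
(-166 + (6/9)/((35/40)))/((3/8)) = -27760/63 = -440.63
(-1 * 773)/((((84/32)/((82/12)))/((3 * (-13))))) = 1648036/21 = 78477.90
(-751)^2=564001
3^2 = 9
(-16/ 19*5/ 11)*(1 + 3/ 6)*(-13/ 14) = 780/ 1463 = 0.53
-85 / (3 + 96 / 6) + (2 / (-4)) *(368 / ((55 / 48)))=-172483 / 1045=-165.06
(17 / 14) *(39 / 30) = 221 / 140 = 1.58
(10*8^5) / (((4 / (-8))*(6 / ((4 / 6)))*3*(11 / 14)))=-9175040 / 297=-30892.39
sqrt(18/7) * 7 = 3 * sqrt(14) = 11.22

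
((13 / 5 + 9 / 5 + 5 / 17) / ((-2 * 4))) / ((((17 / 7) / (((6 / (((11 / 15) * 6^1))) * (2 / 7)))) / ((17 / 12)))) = -399 / 2992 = -0.13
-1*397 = -397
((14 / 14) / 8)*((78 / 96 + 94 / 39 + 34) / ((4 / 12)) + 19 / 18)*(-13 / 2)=-211019 / 2304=-91.59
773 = 773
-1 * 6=-6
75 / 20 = 15 / 4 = 3.75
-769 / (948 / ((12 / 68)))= -769 / 5372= -0.14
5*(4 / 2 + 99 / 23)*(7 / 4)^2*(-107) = -3801175 / 368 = -10329.28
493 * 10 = 4930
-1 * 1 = -1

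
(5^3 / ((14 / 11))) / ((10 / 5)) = 1375 / 28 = 49.11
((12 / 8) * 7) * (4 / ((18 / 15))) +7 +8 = 50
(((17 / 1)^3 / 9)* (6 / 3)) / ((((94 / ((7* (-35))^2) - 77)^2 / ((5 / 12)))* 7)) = 12643958621875 / 1153511376798294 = 0.01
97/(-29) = -97/29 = -3.34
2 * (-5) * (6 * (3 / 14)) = -90 / 7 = -12.86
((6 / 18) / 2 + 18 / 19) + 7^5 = 1916125 / 114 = 16808.11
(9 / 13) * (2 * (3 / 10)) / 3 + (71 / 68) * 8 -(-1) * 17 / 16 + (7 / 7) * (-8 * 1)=27473 / 17680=1.55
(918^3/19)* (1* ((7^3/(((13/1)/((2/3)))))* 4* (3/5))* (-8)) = -16982520113664/1235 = -13751028432.12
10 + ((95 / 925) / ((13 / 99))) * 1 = 25931 / 2405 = 10.78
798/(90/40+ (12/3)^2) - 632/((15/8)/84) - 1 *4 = -10319964/365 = -28273.87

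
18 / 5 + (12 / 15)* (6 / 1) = 42 / 5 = 8.40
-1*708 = -708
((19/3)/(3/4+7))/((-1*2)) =-38/93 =-0.41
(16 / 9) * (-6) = -32 / 3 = -10.67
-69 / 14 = -4.93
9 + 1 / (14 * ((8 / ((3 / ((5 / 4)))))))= 1263 / 140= 9.02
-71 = -71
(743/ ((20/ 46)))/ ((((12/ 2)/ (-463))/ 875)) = -1384636225/ 12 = -115386352.08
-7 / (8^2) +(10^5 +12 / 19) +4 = 121605499 / 1216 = 100004.52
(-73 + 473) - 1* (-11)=411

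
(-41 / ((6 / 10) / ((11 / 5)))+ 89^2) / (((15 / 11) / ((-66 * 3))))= -5641504 / 5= -1128300.80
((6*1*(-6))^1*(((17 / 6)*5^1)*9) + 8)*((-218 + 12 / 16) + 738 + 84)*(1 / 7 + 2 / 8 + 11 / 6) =-1036340723 / 168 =-6168694.78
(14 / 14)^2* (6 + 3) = 9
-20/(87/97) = -1940/87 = -22.30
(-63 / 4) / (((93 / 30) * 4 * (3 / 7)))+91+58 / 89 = 1957521 / 22072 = 88.69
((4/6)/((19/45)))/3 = 10/19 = 0.53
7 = 7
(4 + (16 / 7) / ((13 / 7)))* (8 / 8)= 5.23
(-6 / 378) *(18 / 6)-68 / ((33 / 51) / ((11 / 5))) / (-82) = 11933 / 4305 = 2.77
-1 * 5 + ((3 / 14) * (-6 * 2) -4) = -81 / 7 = -11.57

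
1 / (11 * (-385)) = -1 / 4235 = -0.00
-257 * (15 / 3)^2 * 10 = -64250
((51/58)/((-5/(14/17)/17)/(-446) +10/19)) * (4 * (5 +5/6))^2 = 988237880/1088109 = 908.22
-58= -58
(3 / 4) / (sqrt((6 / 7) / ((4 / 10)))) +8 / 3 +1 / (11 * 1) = sqrt(105) / 20 +91 / 33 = 3.27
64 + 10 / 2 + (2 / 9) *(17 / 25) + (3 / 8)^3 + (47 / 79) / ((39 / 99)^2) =112334231933 / 1538035200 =73.04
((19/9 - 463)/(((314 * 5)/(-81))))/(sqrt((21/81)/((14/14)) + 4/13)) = 55998 * sqrt(7761)/156215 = 31.58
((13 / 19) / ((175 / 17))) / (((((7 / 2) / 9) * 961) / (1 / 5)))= 3978 / 111836375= 0.00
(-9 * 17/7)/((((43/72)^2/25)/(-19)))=376747200/12943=29108.18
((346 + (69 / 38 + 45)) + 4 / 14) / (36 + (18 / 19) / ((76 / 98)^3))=95628178 / 9251697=10.34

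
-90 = -90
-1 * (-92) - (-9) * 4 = 128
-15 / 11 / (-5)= 3 / 11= 0.27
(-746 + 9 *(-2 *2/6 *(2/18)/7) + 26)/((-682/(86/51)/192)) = 41615744/121737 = 341.85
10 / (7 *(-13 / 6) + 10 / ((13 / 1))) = -780 / 1123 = -0.69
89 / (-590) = -89 / 590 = -0.15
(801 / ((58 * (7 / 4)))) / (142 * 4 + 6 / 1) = 801 / 58261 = 0.01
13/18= 0.72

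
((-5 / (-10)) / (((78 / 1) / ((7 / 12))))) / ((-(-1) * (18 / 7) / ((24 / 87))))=49 / 122148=0.00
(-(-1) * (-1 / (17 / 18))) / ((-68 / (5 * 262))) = 5895 / 289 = 20.40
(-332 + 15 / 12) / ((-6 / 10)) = 2205 / 4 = 551.25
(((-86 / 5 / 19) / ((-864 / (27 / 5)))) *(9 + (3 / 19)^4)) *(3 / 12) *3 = 15131313 / 396175840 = 0.04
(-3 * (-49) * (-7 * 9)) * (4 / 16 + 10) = -379701 / 4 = -94925.25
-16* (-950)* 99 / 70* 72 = 1547794.29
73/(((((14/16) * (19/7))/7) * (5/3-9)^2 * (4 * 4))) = 4599/18392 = 0.25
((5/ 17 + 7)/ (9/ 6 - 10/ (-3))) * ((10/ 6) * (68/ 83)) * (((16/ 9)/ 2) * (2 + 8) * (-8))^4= 832149913600000/ 15792327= 52693305.65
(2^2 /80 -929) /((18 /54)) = -55737 /20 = -2786.85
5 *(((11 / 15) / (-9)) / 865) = -11 / 23355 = -0.00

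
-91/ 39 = -7/ 3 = -2.33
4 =4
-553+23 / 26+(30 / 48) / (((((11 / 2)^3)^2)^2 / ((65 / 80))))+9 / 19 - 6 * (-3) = -827349350241785779 / 1550383618100174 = -533.64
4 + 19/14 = 75/14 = 5.36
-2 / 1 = -2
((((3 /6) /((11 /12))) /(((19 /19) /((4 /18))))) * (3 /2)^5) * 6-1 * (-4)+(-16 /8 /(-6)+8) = 2357 /132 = 17.86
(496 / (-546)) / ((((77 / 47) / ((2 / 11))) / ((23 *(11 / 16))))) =-33511 / 21021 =-1.59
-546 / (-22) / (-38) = -273 / 418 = -0.65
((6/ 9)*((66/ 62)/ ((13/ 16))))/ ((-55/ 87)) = -2784/ 2015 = -1.38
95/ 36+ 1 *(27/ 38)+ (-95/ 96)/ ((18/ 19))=75673/ 32832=2.30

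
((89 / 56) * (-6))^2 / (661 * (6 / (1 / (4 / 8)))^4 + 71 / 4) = 71289 / 41990060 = 0.00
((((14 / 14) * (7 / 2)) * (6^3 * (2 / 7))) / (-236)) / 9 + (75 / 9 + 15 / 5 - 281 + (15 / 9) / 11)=-524944 / 1947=-269.62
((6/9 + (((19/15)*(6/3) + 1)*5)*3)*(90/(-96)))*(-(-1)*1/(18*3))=-805/864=-0.93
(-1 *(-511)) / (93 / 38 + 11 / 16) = 155344 / 953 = 163.01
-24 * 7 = -168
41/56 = 0.73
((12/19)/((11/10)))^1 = 120/209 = 0.57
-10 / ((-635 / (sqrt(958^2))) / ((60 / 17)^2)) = 6897600 / 36703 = 187.93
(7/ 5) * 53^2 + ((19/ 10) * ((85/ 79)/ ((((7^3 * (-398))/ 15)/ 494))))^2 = 2286965988282821593/ 581538632876180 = 3932.61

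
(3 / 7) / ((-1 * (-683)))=3 / 4781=0.00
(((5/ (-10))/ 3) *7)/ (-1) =7/ 6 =1.17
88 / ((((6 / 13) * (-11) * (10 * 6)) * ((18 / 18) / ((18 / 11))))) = -26 / 55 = -0.47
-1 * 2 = -2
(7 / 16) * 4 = 7 / 4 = 1.75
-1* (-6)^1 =6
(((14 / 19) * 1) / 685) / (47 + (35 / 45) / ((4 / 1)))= 0.00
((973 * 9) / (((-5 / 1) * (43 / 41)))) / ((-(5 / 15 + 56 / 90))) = 3231333 / 1849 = 1747.61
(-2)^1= -2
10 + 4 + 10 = 24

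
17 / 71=0.24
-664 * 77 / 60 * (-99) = 421806 / 5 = 84361.20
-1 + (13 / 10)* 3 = 29 / 10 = 2.90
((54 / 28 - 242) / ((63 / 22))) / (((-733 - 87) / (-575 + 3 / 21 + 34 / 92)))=-1367816087 / 23288328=-58.73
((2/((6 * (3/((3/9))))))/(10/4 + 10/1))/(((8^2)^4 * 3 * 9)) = 1/152882380800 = 0.00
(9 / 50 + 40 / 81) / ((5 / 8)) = 10916 / 10125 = 1.08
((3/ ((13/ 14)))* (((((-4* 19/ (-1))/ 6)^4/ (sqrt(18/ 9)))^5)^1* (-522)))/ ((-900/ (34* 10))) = 68012211386183110741338451634290688* sqrt(2)/ 75546995355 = 1273165018639754133633969.00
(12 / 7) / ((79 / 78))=936 / 553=1.69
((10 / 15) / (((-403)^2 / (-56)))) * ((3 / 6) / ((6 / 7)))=-196 / 1461681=-0.00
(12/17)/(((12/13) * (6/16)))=104/51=2.04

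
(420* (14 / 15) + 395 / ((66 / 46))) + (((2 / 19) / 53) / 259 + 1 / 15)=667.37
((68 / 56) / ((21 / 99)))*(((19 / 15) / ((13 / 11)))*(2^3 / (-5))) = -156332 / 15925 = -9.82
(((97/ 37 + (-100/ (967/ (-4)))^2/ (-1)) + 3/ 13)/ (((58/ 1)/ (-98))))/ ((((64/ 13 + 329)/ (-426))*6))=1398537251244/ 1451848169159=0.96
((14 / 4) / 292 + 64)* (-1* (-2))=37383 / 292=128.02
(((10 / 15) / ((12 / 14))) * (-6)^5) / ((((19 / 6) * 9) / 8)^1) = -32256 / 19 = -1697.68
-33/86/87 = -11/2494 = -0.00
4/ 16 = 0.25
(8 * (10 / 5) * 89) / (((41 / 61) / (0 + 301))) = 26146064 / 41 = 637708.88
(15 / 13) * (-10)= -150 / 13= -11.54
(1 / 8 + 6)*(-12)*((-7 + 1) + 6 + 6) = -441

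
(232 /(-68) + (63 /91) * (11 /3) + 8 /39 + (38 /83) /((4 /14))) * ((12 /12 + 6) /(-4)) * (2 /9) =-179935 /495261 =-0.36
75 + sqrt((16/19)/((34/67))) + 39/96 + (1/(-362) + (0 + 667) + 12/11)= 2 * sqrt(43282)/323 + 47369515/63712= 744.78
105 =105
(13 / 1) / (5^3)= 13 / 125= 0.10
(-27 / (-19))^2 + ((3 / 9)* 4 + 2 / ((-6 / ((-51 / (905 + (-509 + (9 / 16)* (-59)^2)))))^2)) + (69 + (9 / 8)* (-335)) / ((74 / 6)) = -3275905678470173 / 151591502154600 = -21.61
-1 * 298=-298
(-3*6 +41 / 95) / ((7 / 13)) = -21697 / 665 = -32.63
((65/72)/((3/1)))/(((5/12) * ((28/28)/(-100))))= -72.22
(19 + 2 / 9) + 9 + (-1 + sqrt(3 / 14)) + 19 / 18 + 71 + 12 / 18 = sqrt(42) / 14 + 1799 / 18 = 100.41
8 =8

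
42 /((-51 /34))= -28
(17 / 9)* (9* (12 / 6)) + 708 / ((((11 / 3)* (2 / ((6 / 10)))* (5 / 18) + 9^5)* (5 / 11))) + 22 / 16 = 1693334221 / 47832440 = 35.40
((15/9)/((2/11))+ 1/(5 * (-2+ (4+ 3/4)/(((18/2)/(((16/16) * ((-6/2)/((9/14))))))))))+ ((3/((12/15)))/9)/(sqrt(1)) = 137927/14460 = 9.54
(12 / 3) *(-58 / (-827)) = 232 / 827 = 0.28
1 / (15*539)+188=1519981 / 8085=188.00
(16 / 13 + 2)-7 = -49 / 13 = -3.77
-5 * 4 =-20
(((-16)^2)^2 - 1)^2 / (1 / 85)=365061079125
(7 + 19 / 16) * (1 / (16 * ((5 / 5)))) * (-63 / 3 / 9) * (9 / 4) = -2751 / 1024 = -2.69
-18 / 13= -1.38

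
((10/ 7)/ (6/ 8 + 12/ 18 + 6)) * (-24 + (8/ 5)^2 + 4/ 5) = -12384/ 3115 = -3.98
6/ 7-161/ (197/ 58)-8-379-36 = -647501/ 1379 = -469.54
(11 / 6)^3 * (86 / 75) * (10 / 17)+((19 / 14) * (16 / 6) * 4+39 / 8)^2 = 8175027109 / 21591360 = 378.62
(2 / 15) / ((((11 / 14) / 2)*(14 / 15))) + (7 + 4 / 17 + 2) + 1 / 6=10957 / 1122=9.77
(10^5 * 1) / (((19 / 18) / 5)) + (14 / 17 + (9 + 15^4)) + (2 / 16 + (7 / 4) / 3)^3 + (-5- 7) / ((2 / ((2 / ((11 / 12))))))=25752180493073 / 49116672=524306.30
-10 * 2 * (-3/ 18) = 10/ 3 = 3.33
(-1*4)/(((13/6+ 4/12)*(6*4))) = -0.07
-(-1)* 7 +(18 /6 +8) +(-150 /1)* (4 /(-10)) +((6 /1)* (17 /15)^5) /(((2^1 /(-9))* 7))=13936393 /196875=70.79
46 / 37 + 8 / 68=856 / 629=1.36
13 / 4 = 3.25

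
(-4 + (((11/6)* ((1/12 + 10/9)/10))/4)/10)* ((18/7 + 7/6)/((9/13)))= -704404207/32659200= -21.57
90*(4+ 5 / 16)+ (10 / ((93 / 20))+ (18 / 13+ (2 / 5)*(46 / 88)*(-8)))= 207457711 / 531960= 389.99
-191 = -191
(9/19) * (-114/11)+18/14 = -279/77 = -3.62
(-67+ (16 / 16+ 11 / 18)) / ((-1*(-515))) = -1177 / 9270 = -0.13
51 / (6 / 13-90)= -0.57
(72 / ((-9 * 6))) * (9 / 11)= -1.09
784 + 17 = 801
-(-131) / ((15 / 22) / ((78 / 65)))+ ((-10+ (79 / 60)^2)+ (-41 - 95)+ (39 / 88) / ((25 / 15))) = 3427757 / 39600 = 86.56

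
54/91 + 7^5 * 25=38235979/91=420175.59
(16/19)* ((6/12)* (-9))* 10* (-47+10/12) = 33240/19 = 1749.47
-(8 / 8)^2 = -1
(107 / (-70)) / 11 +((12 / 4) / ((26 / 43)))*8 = 395929 / 10010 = 39.55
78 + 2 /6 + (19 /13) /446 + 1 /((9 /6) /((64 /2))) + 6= 1838023 /17394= 105.67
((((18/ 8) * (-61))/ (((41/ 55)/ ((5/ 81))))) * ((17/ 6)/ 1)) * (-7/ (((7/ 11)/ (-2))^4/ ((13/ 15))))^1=21711285310/ 1139103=19059.98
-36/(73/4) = -144/73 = -1.97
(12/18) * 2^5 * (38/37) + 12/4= 2765/111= 24.91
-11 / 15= -0.73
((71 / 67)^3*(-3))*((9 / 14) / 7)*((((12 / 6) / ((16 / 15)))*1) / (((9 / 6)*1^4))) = -48317985 / 117899096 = -0.41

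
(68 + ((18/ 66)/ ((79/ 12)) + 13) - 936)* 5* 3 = -11144385/ 869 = -12824.38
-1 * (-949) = 949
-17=-17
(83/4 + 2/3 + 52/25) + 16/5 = 26.70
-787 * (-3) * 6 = 14166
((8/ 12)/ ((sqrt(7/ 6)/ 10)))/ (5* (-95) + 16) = -20* sqrt(42)/ 9639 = -0.01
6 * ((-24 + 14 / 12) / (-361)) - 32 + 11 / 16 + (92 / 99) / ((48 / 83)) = -50308097 / 1715472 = -29.33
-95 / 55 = -19 / 11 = -1.73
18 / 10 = 9 / 5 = 1.80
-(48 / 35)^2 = -2304 / 1225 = -1.88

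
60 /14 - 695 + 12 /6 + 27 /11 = -52842 /77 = -686.26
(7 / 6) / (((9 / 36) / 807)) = 3766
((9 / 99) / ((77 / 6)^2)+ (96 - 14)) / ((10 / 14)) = 5347994 / 46585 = 114.80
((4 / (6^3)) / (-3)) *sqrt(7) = -sqrt(7) / 162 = -0.02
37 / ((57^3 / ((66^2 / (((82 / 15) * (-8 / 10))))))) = -111925 / 562438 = -0.20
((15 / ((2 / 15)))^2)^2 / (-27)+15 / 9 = -284765545 / 48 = -5932615.52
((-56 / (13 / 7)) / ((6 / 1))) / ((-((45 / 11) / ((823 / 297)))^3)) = 1.56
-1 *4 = -4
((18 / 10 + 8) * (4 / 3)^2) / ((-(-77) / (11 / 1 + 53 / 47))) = 4256 / 1551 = 2.74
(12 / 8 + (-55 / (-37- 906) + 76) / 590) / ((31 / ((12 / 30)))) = 906278 / 43118675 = 0.02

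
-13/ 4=-3.25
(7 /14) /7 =1 /14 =0.07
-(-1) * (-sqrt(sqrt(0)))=0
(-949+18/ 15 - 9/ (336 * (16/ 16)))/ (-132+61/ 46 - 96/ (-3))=12208009/ 1270920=9.61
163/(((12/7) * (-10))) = -1141/120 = -9.51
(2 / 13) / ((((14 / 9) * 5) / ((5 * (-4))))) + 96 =8700 / 91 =95.60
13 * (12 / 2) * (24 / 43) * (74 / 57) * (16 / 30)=123136 / 4085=30.14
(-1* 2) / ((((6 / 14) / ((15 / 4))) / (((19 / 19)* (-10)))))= 175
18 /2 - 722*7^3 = -247637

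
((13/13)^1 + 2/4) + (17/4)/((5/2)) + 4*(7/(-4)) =-19/5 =-3.80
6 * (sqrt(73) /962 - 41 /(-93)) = 3 * sqrt(73) /481+82 /31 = 2.70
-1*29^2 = -841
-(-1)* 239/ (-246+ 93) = -239/ 153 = -1.56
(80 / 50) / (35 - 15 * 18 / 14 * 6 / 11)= 0.07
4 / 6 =2 / 3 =0.67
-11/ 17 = -0.65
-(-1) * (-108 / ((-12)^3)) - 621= -9935 / 16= -620.94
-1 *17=-17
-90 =-90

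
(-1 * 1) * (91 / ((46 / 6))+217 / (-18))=77 / 414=0.19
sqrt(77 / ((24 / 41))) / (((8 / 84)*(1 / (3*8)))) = 21*sqrt(18942) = 2890.23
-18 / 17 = -1.06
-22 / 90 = -11 / 45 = -0.24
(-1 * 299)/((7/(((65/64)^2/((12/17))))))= -21475675/344064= -62.42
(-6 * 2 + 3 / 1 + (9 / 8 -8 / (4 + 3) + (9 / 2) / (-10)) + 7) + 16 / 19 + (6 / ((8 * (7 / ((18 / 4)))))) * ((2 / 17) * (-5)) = -24669 / 12920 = -1.91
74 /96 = 37 /48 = 0.77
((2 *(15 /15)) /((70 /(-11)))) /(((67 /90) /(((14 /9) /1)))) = -44 /67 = -0.66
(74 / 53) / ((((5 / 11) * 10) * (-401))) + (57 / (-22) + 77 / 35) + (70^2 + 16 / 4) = 57319013251 / 11689150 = 4903.61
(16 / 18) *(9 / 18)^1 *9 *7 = 28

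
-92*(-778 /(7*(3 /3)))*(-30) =-2147280 /7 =-306754.29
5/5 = 1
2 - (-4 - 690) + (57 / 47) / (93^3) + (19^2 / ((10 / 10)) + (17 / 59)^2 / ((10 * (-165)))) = 1057.00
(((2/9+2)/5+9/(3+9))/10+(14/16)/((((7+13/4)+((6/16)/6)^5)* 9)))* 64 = 22805032/2763747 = 8.25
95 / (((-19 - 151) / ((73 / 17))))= -1387 / 578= -2.40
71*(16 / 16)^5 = 71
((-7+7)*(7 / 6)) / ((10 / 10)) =0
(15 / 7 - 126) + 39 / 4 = -3195 / 28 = -114.11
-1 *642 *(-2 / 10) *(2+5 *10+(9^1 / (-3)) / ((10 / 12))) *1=155364 / 25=6214.56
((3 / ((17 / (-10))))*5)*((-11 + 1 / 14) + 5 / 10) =10950 / 119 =92.02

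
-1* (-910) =910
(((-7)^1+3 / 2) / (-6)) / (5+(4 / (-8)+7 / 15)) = 55 / 298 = 0.18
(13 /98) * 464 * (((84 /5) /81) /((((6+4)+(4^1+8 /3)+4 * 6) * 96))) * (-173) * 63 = -65221 /1830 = -35.64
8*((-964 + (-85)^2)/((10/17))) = 425748/5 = 85149.60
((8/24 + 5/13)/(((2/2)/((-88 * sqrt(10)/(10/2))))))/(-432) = 154 * sqrt(10)/5265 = 0.09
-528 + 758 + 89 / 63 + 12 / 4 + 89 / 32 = 478183 / 2016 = 237.19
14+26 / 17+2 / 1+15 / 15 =315 / 17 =18.53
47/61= 0.77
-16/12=-4/3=-1.33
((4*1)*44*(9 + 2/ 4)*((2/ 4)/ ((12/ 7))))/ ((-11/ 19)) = -2527/ 3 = -842.33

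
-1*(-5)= 5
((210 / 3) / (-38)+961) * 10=182240 / 19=9591.58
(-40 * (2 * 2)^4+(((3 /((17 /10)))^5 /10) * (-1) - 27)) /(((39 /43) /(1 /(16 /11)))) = -6896388160387 /885990768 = -7783.81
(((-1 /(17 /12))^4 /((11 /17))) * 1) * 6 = 124416 /54043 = 2.30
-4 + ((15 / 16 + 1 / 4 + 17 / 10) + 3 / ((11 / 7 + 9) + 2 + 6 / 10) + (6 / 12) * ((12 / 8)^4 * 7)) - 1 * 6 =799117 / 73760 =10.83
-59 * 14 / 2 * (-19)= 7847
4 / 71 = 0.06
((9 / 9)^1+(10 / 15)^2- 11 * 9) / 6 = -439 / 27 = -16.26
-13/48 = -0.27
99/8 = 12.38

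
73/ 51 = 1.43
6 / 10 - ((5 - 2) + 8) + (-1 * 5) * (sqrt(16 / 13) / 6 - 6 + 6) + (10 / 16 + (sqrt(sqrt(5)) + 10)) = -10 * sqrt(13) / 39 + 9 / 40 + 5^(1 / 4) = 0.80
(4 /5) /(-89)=-4 /445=-0.01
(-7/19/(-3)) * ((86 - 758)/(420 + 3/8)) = -12544/63897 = -0.20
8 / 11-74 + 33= -443 / 11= -40.27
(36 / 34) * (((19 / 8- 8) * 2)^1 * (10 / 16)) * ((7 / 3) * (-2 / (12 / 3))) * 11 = 51975 / 544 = 95.54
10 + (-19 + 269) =260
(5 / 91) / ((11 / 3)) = 15 / 1001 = 0.01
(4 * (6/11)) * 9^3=17496/11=1590.55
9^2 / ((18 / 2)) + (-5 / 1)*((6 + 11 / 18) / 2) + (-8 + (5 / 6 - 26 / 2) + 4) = -853 / 36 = -23.69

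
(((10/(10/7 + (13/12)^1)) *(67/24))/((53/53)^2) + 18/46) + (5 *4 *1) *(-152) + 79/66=-969637489/320298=-3027.30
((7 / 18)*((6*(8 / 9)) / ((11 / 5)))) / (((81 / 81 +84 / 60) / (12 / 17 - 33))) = -21350 / 1683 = -12.69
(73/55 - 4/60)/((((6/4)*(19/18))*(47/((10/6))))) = 832/29469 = 0.03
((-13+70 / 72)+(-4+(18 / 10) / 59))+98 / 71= -11021501 / 754020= -14.62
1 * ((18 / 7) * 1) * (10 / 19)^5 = 1800000 / 17332693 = 0.10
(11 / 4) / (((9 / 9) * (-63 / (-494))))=2717 / 126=21.56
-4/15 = -0.27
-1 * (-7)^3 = 343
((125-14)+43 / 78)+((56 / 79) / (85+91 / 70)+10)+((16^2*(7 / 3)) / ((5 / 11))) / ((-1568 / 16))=6709739993 / 62041070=108.15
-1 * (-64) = 64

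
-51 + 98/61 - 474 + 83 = -26864/61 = -440.39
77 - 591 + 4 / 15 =-7706 / 15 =-513.73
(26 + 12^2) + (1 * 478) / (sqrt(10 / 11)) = 170 + 239 * sqrt(110) / 5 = 671.33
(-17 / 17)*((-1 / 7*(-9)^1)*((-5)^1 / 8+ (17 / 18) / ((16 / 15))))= -75 / 224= -0.33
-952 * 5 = -4760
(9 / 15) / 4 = 3 / 20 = 0.15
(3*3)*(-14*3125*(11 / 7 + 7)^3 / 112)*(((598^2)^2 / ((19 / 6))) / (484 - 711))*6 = 3495936471557400000000 / 1479359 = 2363142733817416.87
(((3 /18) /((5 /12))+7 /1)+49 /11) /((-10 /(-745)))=48574 /55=883.16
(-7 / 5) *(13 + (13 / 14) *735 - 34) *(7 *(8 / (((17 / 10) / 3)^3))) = -1400263200 / 4913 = -285011.85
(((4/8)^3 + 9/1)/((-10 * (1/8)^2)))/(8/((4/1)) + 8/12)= -219/10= -21.90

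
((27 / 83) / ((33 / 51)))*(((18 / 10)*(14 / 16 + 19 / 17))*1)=65853 / 36520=1.80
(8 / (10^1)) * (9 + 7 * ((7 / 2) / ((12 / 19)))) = 1147 / 30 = 38.23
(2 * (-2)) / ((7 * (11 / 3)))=-12 / 77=-0.16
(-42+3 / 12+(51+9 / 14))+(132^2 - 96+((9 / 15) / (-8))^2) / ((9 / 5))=64757701 / 6720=9636.56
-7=-7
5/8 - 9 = -67/8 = -8.38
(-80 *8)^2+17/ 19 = 7782417/ 19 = 409600.89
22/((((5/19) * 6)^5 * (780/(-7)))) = -190659623/9477000000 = -0.02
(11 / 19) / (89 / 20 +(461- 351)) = 220 / 43491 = 0.01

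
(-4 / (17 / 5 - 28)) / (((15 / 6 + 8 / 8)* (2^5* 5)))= 0.00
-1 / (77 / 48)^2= -0.39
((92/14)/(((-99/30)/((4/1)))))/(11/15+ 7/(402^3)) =-199225411200/18341733487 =-10.86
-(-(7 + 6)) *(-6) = -78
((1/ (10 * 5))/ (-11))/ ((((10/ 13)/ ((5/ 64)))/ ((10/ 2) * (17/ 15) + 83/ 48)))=-923/ 675840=-0.00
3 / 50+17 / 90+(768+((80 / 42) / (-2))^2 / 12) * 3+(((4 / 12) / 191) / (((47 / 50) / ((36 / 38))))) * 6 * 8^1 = 1444542097724 / 626819025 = 2304.56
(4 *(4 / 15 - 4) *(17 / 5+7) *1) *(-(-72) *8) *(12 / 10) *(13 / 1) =-174440448 / 125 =-1395523.58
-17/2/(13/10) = -85/13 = -6.54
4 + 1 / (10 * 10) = 401 / 100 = 4.01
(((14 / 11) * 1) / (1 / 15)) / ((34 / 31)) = 3255 / 187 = 17.41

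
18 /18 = 1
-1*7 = -7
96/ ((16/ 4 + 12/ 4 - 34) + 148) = 96/ 121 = 0.79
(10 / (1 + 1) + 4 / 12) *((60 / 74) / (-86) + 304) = 7738384 / 4773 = 1621.28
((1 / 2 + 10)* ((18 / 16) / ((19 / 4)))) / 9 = 21 / 76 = 0.28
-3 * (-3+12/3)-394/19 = -451/19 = -23.74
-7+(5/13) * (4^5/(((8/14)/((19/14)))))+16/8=12095/13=930.38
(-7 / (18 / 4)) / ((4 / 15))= -35 / 6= -5.83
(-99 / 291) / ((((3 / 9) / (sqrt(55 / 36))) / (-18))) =297* sqrt(55) / 97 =22.71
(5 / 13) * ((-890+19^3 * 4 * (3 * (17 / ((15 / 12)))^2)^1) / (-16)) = -190284971 / 520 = -365932.64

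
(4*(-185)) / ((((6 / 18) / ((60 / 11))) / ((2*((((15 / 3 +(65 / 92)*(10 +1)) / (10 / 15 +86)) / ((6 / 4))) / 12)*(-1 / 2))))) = 652125 / 6578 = 99.14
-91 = -91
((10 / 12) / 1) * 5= 25 / 6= 4.17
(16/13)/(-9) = -16/117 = -0.14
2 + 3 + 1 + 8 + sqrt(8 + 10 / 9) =sqrt(82) / 3 + 14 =17.02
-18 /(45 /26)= -52 /5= -10.40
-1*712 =-712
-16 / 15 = -1.07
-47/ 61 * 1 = -47/ 61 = -0.77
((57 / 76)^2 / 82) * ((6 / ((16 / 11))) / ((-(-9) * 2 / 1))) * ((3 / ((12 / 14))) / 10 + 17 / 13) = 14223 / 5457920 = 0.00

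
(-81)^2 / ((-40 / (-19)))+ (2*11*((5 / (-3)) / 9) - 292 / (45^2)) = 50418559 / 16200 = 3112.26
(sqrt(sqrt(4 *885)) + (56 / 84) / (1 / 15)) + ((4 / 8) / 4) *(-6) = sqrt(2) *885^(1 / 4) + 37 / 4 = 16.96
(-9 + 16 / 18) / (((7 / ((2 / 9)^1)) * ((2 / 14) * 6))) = -73 / 243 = -0.30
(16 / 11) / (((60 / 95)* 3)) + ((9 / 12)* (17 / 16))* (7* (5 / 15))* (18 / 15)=47503 / 15840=3.00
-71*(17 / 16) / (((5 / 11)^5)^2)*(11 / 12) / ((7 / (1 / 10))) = -344371186427477 / 131250000000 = -2623.78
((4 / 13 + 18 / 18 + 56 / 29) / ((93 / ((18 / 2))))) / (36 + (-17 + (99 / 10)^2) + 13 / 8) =22200 / 8402953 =0.00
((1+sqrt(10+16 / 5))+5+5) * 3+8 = 3 * sqrt(330) / 5+41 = 51.90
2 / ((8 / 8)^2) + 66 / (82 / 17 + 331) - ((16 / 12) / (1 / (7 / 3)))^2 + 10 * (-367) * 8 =-411526532 / 14013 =-29367.48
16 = 16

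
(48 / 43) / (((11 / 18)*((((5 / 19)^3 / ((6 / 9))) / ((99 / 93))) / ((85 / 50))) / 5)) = 100744992 / 166625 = 604.62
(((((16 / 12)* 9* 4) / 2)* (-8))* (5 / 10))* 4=-384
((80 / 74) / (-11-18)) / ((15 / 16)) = -128 / 3219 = -0.04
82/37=2.22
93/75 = 31/25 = 1.24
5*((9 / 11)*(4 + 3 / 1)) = 315 / 11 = 28.64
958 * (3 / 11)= 2874 / 11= 261.27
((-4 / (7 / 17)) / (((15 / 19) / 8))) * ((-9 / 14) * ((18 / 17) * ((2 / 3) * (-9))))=-98496 / 245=-402.02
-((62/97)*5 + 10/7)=-3140/679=-4.62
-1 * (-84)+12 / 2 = 90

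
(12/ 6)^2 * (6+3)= 36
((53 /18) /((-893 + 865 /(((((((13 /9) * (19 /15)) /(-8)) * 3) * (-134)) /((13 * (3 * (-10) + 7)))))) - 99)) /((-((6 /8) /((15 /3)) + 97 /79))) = 26650255 /47453423094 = 0.00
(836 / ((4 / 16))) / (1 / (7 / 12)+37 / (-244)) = 5711552 / 2669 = 2139.96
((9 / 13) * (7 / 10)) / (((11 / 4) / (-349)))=-43974 / 715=-61.50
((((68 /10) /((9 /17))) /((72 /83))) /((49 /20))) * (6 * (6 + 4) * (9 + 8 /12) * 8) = 111299680 /3969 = 28042.25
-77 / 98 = -11 / 14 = -0.79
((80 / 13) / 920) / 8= 1 / 1196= 0.00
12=12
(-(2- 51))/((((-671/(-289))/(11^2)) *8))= 155771/488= 319.20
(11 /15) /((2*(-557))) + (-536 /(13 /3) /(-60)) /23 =0.09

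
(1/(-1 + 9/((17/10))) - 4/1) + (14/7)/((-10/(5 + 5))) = -421/73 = -5.77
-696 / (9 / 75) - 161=-5961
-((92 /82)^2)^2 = -4477456 /2825761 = -1.58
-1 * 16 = -16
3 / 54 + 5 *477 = 42931 / 18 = 2385.06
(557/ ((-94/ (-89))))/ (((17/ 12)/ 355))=105590490/ 799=132153.30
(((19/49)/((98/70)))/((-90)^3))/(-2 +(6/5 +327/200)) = -0.00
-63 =-63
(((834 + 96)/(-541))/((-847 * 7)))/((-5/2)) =-0.00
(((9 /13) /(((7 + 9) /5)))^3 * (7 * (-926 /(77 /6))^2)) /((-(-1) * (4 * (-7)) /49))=-175809376125 /272217088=-645.84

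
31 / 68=0.46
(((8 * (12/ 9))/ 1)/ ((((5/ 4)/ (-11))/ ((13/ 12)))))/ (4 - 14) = 2288/ 225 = 10.17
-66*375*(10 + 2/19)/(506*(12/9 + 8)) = -162000/3059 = -52.96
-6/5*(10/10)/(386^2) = -3/372490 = -0.00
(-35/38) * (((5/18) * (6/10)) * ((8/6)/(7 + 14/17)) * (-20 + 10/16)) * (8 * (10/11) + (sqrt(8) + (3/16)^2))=13175 * sqrt(2)/12996 + 271128325/73193472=5.14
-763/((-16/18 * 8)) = 107.30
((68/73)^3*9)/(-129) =-943296/16727731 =-0.06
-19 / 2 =-9.50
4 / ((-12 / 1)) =-1 / 3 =-0.33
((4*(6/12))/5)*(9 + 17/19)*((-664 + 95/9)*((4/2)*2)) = -8845024/855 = -10345.06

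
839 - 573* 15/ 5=-880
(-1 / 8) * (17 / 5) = -17 / 40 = -0.42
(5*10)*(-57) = -2850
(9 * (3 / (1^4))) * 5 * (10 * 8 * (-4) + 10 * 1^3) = -41850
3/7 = 0.43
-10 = -10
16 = 16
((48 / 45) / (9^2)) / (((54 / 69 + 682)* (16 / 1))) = 23 / 19080360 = 0.00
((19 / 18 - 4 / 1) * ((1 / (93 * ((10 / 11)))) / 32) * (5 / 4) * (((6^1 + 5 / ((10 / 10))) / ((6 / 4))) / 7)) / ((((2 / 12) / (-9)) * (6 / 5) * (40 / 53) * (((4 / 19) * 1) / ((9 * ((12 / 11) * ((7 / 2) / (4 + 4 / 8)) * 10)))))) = 2935405 / 95232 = 30.82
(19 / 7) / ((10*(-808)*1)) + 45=2545181 / 56560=45.00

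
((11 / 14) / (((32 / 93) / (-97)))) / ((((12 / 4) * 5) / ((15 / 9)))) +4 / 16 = -32741 / 1344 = -24.36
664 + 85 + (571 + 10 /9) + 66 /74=1322.00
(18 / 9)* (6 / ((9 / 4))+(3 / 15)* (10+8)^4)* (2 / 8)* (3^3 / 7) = 1417356 / 35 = 40495.89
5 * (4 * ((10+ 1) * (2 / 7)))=440 / 7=62.86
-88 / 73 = -1.21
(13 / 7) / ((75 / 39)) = 0.97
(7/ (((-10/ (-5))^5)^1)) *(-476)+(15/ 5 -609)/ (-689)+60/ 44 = -6177299/ 60632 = -101.88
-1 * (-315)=315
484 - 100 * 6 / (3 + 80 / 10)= 4724 / 11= 429.45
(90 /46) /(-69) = -15 /529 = -0.03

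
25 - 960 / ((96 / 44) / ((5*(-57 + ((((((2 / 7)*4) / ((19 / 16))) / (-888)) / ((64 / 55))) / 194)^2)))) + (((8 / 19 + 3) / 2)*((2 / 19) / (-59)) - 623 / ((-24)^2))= 107910210129108984923 / 860363909284544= 125423.92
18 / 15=6 / 5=1.20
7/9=0.78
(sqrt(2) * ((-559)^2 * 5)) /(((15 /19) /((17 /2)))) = 100931363 * sqrt(2) /6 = 23789750.40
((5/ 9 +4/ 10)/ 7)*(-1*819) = -559/ 5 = -111.80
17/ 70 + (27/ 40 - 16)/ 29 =-2319/ 8120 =-0.29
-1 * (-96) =96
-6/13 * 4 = -24/13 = -1.85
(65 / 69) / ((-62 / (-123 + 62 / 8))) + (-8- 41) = -808523 / 17112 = -47.25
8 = 8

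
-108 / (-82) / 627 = 18 / 8569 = 0.00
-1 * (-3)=3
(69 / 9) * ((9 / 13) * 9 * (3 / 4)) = 1863 / 52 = 35.83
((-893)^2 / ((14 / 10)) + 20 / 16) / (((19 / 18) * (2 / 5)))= 717705675 / 532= 1349070.82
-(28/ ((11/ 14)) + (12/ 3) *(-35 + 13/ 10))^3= 162235316664/ 166375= 975118.36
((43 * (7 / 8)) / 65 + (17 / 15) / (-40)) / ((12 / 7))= 15029 / 46800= 0.32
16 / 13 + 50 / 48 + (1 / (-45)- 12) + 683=3150811 / 4680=673.25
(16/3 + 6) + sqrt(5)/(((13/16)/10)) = 38.85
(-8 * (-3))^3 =13824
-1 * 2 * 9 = -18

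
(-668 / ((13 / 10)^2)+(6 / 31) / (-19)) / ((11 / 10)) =-393462140 / 1094951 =-359.34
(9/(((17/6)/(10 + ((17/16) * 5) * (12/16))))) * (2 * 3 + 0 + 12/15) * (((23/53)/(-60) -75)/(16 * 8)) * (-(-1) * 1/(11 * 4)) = -384260553/95518720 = -4.02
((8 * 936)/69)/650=0.17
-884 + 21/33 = -9717/11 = -883.36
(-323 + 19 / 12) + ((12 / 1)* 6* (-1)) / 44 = -42643 / 132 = -323.05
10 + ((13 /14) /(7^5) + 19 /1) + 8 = 8706039 /235298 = 37.00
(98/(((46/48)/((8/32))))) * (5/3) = 980/23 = 42.61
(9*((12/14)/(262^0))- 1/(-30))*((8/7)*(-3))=-6508/245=-26.56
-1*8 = -8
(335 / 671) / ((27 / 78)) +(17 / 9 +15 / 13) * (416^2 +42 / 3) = 41342382550 / 78507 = 526607.60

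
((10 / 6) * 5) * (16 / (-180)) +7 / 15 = -37 / 135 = -0.27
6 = 6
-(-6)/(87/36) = 72/29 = 2.48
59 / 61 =0.97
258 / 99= 86 / 33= 2.61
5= 5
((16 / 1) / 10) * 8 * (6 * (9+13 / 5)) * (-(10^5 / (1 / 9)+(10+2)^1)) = -20045067264 / 25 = -801802690.56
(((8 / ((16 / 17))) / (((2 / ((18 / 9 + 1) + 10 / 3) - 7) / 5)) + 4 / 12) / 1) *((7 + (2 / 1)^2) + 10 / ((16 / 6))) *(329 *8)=-89115901 / 381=-233900.00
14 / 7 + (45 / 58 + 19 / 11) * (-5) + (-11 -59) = -51369 / 638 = -80.52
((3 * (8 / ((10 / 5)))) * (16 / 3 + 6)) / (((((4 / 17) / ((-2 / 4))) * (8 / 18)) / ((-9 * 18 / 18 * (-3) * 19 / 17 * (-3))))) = 235467 / 4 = 58866.75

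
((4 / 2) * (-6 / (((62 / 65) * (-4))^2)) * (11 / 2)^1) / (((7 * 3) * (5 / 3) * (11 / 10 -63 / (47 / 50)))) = 6552975 / 3334762256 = 0.00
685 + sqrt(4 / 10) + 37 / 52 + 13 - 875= -175.66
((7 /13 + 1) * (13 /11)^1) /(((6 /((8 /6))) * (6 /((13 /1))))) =260 /297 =0.88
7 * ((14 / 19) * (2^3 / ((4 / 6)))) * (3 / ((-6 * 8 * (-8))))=147 / 304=0.48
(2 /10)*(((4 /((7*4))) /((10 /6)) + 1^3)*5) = 38 /35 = 1.09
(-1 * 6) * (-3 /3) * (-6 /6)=-6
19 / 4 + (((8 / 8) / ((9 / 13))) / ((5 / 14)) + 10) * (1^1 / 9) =6.31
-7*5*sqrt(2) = -35*sqrt(2) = -49.50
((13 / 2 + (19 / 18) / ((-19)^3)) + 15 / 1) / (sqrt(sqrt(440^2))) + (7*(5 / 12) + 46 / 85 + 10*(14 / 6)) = 69853*sqrt(110) / 714780 + 9109 / 340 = 27.82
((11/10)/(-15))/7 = -11/1050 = -0.01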